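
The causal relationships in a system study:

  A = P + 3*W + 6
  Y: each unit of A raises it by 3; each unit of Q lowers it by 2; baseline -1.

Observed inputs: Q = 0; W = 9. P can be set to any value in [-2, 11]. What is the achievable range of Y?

Substituting into the A equation gives A = P + 33.
Substituting into the Y equation gives Y = 3*P + 98.
Linear in P, so extremes are at the endpoints: P = -2 gives Y = 92; P = 11 gives Y = 131.

92 to 131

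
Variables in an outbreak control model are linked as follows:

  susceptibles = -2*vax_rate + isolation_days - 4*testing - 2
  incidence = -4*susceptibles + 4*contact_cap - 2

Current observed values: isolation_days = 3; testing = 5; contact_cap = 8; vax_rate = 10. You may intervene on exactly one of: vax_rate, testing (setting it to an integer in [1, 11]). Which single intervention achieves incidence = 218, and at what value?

set testing = 7

Intervening on vax_rate: incidence = 8*vax_rate + 106. Reaching 218 requires vax_rate = 14, outside [1, 11].
Intervening on testing: with other inputs at their observed values, incidence = 16*testing + 106. Solving for 218 gives testing = 7, within [1, 11].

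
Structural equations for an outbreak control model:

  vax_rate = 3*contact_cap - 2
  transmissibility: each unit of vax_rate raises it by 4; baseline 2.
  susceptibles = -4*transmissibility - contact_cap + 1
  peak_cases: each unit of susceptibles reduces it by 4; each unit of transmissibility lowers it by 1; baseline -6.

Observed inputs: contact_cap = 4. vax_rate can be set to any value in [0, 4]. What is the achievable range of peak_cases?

Intervening on vax_rate fixes its value directly, overriding its dependence on contact_cap.
Substituting into the susceptibles equation gives susceptibles = -16*vax_rate - 11.
This gives peak_cases = 60*vax_rate + 36.
Linear in vax_rate, so extremes are at the endpoints: vax_rate = 0 gives peak_cases = 36; vax_rate = 4 gives peak_cases = 276.

36 to 276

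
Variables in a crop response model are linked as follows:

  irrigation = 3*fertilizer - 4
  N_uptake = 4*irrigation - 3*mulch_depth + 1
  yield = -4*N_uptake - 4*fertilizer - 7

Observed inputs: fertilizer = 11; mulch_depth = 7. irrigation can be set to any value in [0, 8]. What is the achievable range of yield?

Intervening on irrigation fixes its value directly, overriding its dependence on fertilizer.
Substituting into the N_uptake equation gives N_uptake = 4*irrigation - 20.
yield becomes -16*irrigation + 29.
Linear in irrigation, so extremes are at the endpoints: irrigation = 0 gives yield = 29; irrigation = 8 gives yield = -99.

-99 to 29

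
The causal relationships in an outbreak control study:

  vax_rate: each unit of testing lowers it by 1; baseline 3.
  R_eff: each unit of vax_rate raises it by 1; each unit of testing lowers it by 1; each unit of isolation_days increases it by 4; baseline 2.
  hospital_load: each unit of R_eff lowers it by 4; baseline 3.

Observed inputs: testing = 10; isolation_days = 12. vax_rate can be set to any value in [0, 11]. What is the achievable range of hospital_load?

Intervening on vax_rate fixes its value directly, overriding its dependence on testing.
Substituting into the R_eff equation gives R_eff = vax_rate + 40.
Substituting into the hospital_load equation gives hospital_load = -4*vax_rate - 157.
Linear in vax_rate, so extremes are at the endpoints: vax_rate = 0 gives hospital_load = -157; vax_rate = 11 gives hospital_load = -201.

-201 to -157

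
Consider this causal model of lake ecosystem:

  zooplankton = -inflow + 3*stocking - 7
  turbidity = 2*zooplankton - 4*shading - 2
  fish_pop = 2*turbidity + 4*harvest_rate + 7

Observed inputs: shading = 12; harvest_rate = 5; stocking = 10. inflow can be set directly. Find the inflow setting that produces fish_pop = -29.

Substituting into the zooplankton equation gives zooplankton = -inflow + 23.
So turbidity = -2*inflow - 4.
Substituting into the fish_pop equation gives fish_pop = -4*inflow + 19.
Solve -4*inflow + 19 = -29: inflow = (-29 - 19) / -4 = 12.

inflow = 12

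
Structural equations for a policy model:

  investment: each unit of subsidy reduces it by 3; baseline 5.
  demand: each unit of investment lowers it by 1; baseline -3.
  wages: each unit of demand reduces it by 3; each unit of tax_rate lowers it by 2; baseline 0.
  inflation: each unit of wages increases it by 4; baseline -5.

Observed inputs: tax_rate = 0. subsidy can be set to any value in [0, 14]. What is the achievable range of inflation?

-413 to 91

Substituting into the demand equation gives demand = 3*subsidy - 8.
This gives wages = -9*subsidy + 24.
inflation becomes -36*subsidy + 91.
Linear in subsidy, so extremes are at the endpoints: subsidy = 0 gives inflation = 91; subsidy = 14 gives inflation = -413.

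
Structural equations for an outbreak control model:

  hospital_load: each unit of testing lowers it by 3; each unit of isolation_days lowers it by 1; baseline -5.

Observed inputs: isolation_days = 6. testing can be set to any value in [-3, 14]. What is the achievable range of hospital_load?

-53 to -2

Substituting into the hospital_load equation gives hospital_load = -3*testing - 11.
Linear in testing, so extremes are at the endpoints: testing = -3 gives hospital_load = -2; testing = 14 gives hospital_load = -53.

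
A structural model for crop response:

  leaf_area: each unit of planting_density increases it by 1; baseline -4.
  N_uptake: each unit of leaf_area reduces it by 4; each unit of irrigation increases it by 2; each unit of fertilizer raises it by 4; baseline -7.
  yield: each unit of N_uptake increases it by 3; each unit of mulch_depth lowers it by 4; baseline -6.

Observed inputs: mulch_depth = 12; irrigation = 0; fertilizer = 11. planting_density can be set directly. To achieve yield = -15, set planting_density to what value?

Substituting into the N_uptake equation gives N_uptake = -4*planting_density + 53.
So yield = -12*planting_density + 105.
Solve -12*planting_density + 105 = -15: planting_density = (-15 - 105) / -12 = 10.

planting_density = 10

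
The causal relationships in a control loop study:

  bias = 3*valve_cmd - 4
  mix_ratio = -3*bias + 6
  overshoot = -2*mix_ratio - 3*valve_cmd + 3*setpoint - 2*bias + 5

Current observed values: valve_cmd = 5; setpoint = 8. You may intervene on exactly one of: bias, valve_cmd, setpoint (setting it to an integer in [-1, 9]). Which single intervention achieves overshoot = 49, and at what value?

Intervening on bias: overshoot = 4*bias + 2. Reaching 49 requires bias = 47/4, not an integer.
Intervening on valve_cmd: overshoot = 9*valve_cmd + 1. Reaching 49 requires valve_cmd = 16/3, not an integer.
Intervening on setpoint: with other inputs at their observed values, overshoot = 3*setpoint + 22. Solving for 49 gives setpoint = 9, within [-1, 9].

set setpoint = 9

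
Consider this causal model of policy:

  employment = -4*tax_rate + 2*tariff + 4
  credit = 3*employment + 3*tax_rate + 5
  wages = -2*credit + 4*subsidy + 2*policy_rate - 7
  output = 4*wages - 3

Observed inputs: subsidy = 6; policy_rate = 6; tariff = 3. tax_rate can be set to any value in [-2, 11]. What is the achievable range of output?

Substituting into the employment equation gives employment = -4*tax_rate + 10.
This gives credit = -9*tax_rate + 35.
wages becomes 18*tax_rate - 41.
So output = 72*tax_rate - 167.
Linear in tax_rate, so extremes are at the endpoints: tax_rate = -2 gives output = -311; tax_rate = 11 gives output = 625.

-311 to 625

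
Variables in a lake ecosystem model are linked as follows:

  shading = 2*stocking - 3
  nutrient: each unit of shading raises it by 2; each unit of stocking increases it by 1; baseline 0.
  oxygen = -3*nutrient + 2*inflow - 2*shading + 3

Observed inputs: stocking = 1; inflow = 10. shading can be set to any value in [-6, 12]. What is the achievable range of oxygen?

-76 to 68

Intervening on shading fixes its value directly, overriding its dependence on stocking.
Substituting into the nutrient equation gives nutrient = 2*shading + 1.
Substituting into the oxygen equation gives oxygen = -8*shading + 20.
Linear in shading, so extremes are at the endpoints: shading = -6 gives oxygen = 68; shading = 12 gives oxygen = -76.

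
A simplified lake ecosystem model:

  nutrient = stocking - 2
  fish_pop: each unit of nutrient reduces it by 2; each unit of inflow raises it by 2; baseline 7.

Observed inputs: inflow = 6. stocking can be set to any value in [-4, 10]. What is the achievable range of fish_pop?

Substituting into the fish_pop equation gives fish_pop = -2*stocking + 23.
Linear in stocking, so extremes are at the endpoints: stocking = -4 gives fish_pop = 31; stocking = 10 gives fish_pop = 3.

3 to 31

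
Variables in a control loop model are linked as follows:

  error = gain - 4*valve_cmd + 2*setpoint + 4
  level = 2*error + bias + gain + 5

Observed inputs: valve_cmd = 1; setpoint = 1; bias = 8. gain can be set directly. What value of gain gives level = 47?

gain = 10

Substituting into the error equation gives error = gain + 2.
Substituting into the level equation gives level = 3*gain + 17.
Solve 3*gain + 17 = 47: gain = (47 - 17) / 3 = 10.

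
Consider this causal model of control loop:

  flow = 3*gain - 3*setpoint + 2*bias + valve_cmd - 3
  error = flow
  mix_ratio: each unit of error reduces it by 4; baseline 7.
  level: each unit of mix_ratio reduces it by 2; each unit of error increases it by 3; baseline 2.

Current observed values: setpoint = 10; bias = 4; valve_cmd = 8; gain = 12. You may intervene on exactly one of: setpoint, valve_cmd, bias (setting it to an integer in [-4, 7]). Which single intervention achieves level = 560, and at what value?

Intervening on setpoint: with other inputs at their observed values, level = -33*setpoint + 527. Solving for 560 gives setpoint = -1, within [-4, 7].
Intervening on valve_cmd: level = 11*valve_cmd + 109. Reaching 560 requires valve_cmd = 41, outside [-4, 7].
Intervening on bias: level = 22*bias + 109. Reaching 560 requires bias = 41/2, not an integer.

set setpoint = -1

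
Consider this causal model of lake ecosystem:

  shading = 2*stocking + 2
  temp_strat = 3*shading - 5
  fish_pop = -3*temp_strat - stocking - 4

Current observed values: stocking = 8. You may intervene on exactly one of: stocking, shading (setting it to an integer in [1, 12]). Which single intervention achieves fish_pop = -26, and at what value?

set stocking = 1

Intervening on stocking: with other inputs at their observed values, fish_pop = -19*stocking - 7. Solving for -26 gives stocking = 1, within [1, 12].
Intervening on shading: fish_pop = -9*shading + 3. Reaching -26 requires shading = 29/9, not an integer.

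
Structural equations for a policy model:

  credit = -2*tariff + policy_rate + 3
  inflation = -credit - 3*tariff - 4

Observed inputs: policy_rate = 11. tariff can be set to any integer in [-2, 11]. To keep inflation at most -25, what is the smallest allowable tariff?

Substituting into the credit equation gives credit = -2*tariff + 14.
Substituting into the inflation equation gives inflation = -tariff - 18.
Require -tariff - 18 ≤ -25, so tariff ≥ 7.
The smallest integer in [-2, 11] satisfying this is 7.

tariff = 7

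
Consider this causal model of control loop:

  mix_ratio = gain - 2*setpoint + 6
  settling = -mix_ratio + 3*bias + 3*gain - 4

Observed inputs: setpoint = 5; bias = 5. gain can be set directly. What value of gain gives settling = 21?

Substituting into the mix_ratio equation gives mix_ratio = gain - 4.
Substituting into the settling equation gives settling = 2*gain + 15.
Solve 2*gain + 15 = 21: gain = (21 - 15) / 2 = 3.

gain = 3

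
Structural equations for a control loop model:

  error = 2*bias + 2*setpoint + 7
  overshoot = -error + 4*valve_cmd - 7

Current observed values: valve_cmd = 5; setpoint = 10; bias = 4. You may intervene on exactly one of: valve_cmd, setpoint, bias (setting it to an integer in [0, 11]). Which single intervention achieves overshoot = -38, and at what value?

set valve_cmd = 1

Intervening on valve_cmd: with other inputs at their observed values, overshoot = 4*valve_cmd - 42. Solving for -38 gives valve_cmd = 1, within [0, 11].
Intervening on setpoint: overshoot = -2*setpoint - 2. Reaching -38 requires setpoint = 18, outside [0, 11].
Intervening on bias: overshoot = -2*bias - 14. Reaching -38 requires bias = 12, outside [0, 11].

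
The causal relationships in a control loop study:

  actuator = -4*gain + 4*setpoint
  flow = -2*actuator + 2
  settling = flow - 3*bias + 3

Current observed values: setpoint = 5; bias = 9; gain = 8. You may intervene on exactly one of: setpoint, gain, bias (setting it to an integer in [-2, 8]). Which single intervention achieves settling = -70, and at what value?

Intervening on setpoint: settling = -8*setpoint + 42. Reaching -70 requires setpoint = 14, outside [-2, 8].
Intervening on gain: with other inputs at their observed values, settling = 8*gain - 62. Solving for -70 gives gain = -1, within [-2, 8].
Intervening on bias: settling = -3*bias + 29. Reaching -70 requires bias = 33, outside [-2, 8].

set gain = -1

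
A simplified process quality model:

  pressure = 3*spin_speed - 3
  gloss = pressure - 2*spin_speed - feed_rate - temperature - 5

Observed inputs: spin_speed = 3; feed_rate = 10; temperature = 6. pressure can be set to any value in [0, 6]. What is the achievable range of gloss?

-27 to -21

Intervening on pressure fixes its value directly, overriding its dependence on spin_speed.
Substituting into the gloss equation gives gloss = pressure - 27.
Linear in pressure, so extremes are at the endpoints: pressure = 0 gives gloss = -27; pressure = 6 gives gloss = -21.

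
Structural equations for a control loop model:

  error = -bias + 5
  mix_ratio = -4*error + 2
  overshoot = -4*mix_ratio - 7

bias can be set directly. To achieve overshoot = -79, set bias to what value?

Substituting into the mix_ratio equation gives mix_ratio = 4*bias - 18.
Substituting into the overshoot equation gives overshoot = -16*bias + 65.
Solve -16*bias + 65 = -79: bias = (-79 - 65) / -16 = 9.

bias = 9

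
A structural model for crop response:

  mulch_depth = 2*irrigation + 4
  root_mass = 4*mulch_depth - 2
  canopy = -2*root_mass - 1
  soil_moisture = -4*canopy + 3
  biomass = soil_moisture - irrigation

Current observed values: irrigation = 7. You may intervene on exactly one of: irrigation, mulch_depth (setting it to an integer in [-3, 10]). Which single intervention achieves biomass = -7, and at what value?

set irrigation = -2

Intervening on irrigation: with other inputs at their observed values, biomass = 63*irrigation + 119. Solving for -7 gives irrigation = -2, within [-3, 10].
Intervening on mulch_depth: biomass = 32*mulch_depth - 16. Reaching -7 requires mulch_depth = 9/32, not an integer.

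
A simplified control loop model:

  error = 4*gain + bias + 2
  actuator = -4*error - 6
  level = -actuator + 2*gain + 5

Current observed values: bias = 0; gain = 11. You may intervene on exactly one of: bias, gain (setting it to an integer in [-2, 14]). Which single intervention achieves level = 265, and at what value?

Intervening on bias: with other inputs at their observed values, level = 4*bias + 217. Solving for 265 gives bias = 12, within [-2, 14].
Intervening on gain: level = 18*gain + 19. Reaching 265 requires gain = 41/3, not an integer.

set bias = 12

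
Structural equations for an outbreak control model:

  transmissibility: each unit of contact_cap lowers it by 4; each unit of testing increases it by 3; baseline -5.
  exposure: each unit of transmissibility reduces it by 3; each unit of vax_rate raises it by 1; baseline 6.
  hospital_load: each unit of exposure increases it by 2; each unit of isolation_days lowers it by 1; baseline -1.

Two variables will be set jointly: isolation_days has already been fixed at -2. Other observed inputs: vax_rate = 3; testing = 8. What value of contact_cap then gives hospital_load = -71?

With isolation_days held at -2:
Substituting into the transmissibility equation gives transmissibility = -4*contact_cap + 19.
Substituting into the exposure equation gives exposure = 12*contact_cap - 48.
hospital_load becomes 24*contact_cap - 95.
Solve 24*contact_cap - 95 = -71: contact_cap = (-71 + 95) / 24 = 1.

contact_cap = 1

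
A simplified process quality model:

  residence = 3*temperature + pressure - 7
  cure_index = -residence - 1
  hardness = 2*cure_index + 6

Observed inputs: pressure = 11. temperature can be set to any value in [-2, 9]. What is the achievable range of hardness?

-58 to 8

Substituting into the residence equation gives residence = 3*temperature + 4.
cure_index becomes -3*temperature - 5.
Substituting into the hardness equation gives hardness = -6*temperature - 4.
Linear in temperature, so extremes are at the endpoints: temperature = -2 gives hardness = 8; temperature = 9 gives hardness = -58.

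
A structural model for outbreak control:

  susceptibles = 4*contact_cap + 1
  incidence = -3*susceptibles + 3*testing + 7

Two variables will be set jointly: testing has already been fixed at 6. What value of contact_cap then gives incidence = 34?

With testing held at 6:
Substituting into the incidence equation gives incidence = -12*contact_cap + 22.
Solve -12*contact_cap + 22 = 34: contact_cap = (34 - 22) / -12 = -1.

contact_cap = -1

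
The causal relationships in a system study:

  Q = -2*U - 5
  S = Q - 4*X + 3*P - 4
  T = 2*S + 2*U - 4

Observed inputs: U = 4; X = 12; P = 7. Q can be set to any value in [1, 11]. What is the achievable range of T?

Intervening on Q fixes its value directly, overriding its dependence on U.
Substituting into the S equation gives S = Q - 31.
So T = 2*Q - 58.
Linear in Q, so extremes are at the endpoints: Q = 1 gives T = -56; Q = 11 gives T = -36.

-56 to -36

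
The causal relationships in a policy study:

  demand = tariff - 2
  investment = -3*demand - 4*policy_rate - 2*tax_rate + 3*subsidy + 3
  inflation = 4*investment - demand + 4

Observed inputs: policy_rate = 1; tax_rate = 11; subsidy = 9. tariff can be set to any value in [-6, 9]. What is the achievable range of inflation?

Substituting into the investment equation gives investment = -3*tariff + 10.
Substituting into the inflation equation gives inflation = -13*tariff + 46.
Linear in tariff, so extremes are at the endpoints: tariff = -6 gives inflation = 124; tariff = 9 gives inflation = -71.

-71 to 124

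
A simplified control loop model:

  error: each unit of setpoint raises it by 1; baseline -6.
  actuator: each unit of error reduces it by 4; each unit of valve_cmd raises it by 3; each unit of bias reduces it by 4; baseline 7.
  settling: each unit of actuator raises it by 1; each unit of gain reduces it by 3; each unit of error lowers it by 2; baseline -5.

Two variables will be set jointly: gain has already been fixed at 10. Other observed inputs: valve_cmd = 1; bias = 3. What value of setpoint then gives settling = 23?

setpoint = -4

With gain held at 10:
Substituting into the actuator equation gives actuator = -4*setpoint + 22.
This gives settling = -6*setpoint - 1.
Solve -6*setpoint - 1 = 23: setpoint = (23 + 1) / -6 = -4.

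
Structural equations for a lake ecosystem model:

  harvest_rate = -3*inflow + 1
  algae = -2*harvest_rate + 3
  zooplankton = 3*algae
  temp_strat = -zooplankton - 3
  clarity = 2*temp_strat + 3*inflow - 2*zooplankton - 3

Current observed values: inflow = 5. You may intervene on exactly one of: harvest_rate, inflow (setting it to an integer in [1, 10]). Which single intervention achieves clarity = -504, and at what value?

set inflow = 7

Intervening on harvest_rate: clarity = 24*harvest_rate - 30. Reaching -504 requires harvest_rate = -79/4, not an integer.
Intervening on inflow: with other inputs at their observed values, clarity = -69*inflow - 21. Solving for -504 gives inflow = 7, within [1, 10].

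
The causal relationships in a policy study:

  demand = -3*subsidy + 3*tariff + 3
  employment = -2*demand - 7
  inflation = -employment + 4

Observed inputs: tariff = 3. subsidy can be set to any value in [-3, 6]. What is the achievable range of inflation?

Substituting into the demand equation gives demand = -3*subsidy + 12.
employment becomes 6*subsidy - 31.
So inflation = -6*subsidy + 35.
Linear in subsidy, so extremes are at the endpoints: subsidy = -3 gives inflation = 53; subsidy = 6 gives inflation = -1.

-1 to 53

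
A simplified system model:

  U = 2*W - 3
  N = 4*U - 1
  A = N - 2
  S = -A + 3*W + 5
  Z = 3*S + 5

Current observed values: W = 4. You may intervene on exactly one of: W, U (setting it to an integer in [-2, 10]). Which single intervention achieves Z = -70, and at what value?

set W = 9

Intervening on W: with other inputs at their observed values, Z = -15*W + 65. Solving for -70 gives W = 9, within [-2, 10].
Intervening on U: Z = -12*U + 65. Reaching -70 requires U = 45/4, not an integer.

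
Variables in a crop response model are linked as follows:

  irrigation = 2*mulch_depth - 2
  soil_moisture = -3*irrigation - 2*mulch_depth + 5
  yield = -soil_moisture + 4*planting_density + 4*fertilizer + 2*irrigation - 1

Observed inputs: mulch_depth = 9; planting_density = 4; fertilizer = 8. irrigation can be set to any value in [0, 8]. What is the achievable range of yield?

Intervening on irrigation fixes its value directly, overriding its dependence on mulch_depth.
Substituting into the soil_moisture equation gives soil_moisture = -3*irrigation - 13.
This gives yield = 5*irrigation + 60.
Linear in irrigation, so extremes are at the endpoints: irrigation = 0 gives yield = 60; irrigation = 8 gives yield = 100.

60 to 100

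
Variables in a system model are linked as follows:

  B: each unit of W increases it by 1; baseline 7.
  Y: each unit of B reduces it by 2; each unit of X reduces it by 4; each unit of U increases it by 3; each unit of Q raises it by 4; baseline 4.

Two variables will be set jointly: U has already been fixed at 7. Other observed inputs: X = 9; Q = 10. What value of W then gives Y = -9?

W = 12

With U held at 7:
Substituting into the Y equation gives Y = -2*W + 15.
Solve -2*W + 15 = -9: W = (-9 - 15) / -2 = 12.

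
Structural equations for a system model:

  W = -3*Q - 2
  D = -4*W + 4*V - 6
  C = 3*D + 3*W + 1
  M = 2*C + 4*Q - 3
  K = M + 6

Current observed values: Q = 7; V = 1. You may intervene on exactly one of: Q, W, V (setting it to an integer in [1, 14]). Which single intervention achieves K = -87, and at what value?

Intervening on Q: K = 58*Q + 29. Reaching -87 requires Q = -2, outside [1, 14].
Intervening on W: with other inputs at their observed values, K = -18*W + 21. Solving for -87 gives W = 6, within [1, 14].
Intervening on V: K = 24*V + 411. Reaching -87 requires V = -83/4, not an integer.

set W = 6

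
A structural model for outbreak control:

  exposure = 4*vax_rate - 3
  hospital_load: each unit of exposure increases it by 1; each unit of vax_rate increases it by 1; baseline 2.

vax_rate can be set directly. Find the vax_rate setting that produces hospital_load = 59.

vax_rate = 12

Substituting into the hospital_load equation gives hospital_load = 5*vax_rate - 1.
Solve 5*vax_rate - 1 = 59: vax_rate = (59 + 1) / 5 = 12.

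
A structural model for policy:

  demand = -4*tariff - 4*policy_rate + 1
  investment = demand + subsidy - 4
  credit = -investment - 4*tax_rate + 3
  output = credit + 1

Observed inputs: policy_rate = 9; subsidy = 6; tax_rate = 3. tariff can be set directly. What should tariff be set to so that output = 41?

Substituting into the demand equation gives demand = -4*tariff - 35.
This gives investment = -4*tariff - 33.
So credit = 4*tariff + 24.
Substituting into the output equation gives output = 4*tariff + 25.
Solve 4*tariff + 25 = 41: tariff = (41 - 25) / 4 = 4.

tariff = 4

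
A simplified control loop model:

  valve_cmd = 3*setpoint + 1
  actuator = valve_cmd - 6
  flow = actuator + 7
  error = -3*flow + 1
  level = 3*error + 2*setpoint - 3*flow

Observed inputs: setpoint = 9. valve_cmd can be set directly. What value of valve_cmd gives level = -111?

Intervening on valve_cmd fixes its value directly, overriding its dependence on setpoint.
Substituting into the flow equation gives flow = valve_cmd + 1.
This gives error = -3*valve_cmd - 2.
Substituting into the level equation gives level = -12*valve_cmd + 9.
Solve -12*valve_cmd + 9 = -111: valve_cmd = (-111 - 9) / -12 = 10.

valve_cmd = 10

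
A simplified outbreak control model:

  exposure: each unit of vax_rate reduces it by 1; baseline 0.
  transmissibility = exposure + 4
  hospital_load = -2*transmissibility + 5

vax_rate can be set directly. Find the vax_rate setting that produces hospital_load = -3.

Substituting into the transmissibility equation gives transmissibility = -vax_rate + 4.
So hospital_load = 2*vax_rate - 3.
Solve 2*vax_rate - 3 = -3: vax_rate = (-3 + 3) / 2 = 0.

vax_rate = 0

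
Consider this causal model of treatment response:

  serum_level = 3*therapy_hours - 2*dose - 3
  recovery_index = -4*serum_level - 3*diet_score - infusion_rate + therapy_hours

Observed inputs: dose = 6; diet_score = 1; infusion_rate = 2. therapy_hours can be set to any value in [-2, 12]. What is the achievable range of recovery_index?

Substituting into the serum_level equation gives serum_level = 3*therapy_hours - 15.
Substituting into the recovery_index equation gives recovery_index = -11*therapy_hours + 55.
Linear in therapy_hours, so extremes are at the endpoints: therapy_hours = -2 gives recovery_index = 77; therapy_hours = 12 gives recovery_index = -77.

-77 to 77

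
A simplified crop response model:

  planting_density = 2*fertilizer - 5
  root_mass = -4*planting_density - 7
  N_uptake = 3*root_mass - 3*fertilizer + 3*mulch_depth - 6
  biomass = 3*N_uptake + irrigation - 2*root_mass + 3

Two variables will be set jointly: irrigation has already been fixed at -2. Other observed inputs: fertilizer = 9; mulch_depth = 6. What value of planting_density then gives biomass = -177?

planting_density = 3

With irrigation held at -2:
Intervening on planting_density fixes its value directly, overriding its dependence on fertilizer.
Substituting into the N_uptake equation gives N_uptake = -12*planting_density - 36.
Substituting into the biomass equation gives biomass = -28*planting_density - 93.
Solve -28*planting_density - 93 = -177: planting_density = (-177 + 93) / -28 = 3.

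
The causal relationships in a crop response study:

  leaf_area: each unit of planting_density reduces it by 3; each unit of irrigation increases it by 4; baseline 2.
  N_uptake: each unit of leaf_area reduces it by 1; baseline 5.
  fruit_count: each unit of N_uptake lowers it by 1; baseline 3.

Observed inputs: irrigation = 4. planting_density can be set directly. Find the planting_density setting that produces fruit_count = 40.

Substituting into the leaf_area equation gives leaf_area = -3*planting_density + 18.
N_uptake becomes 3*planting_density - 13.
Substituting into the fruit_count equation gives fruit_count = -3*planting_density + 16.
Solve -3*planting_density + 16 = 40: planting_density = (40 - 16) / -3 = -8.

planting_density = -8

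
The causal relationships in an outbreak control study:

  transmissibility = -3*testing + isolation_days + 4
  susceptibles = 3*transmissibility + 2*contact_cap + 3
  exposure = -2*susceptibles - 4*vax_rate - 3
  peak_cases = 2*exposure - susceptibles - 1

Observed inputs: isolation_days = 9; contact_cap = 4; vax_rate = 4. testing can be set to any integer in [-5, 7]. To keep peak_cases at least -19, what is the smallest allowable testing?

Substituting into the transmissibility equation gives transmissibility = -3*testing + 13.
Substituting into the susceptibles equation gives susceptibles = -9*testing + 50.
Substituting into the exposure equation gives exposure = 18*testing - 119.
So peak_cases = 45*testing - 289.
Require 45*testing - 289 ≥ -19, so testing ≥ 6.
The smallest integer in [-5, 7] satisfying this is 6.

testing = 6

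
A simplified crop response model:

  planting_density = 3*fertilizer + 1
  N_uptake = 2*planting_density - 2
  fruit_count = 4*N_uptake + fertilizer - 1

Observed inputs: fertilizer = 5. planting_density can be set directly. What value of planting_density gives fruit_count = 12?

Intervening on planting_density fixes its value directly, overriding its dependence on fertilizer.
Substituting into the fruit_count equation gives fruit_count = 8*planting_density - 4.
Solve 8*planting_density - 4 = 12: planting_density = (12 + 4) / 8 = 2.

planting_density = 2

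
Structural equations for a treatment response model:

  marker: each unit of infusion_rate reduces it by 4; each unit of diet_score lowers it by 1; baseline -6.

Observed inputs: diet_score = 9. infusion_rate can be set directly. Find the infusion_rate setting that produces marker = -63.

infusion_rate = 12

Substituting into the marker equation gives marker = -4*infusion_rate - 15.
Solve -4*infusion_rate - 15 = -63: infusion_rate = (-63 + 15) / -4 = 12.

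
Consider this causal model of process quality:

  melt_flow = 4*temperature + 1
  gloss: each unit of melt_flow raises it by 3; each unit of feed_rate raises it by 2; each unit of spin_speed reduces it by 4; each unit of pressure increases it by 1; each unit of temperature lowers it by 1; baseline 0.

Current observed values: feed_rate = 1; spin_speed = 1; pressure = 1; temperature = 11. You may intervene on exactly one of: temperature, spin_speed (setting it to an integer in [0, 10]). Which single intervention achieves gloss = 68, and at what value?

set temperature = 6

Intervening on temperature: with other inputs at their observed values, gloss = 11*temperature + 2. Solving for 68 gives temperature = 6, within [0, 10].
Intervening on spin_speed: gloss = -4*spin_speed + 127. Reaching 68 requires spin_speed = 59/4, not an integer.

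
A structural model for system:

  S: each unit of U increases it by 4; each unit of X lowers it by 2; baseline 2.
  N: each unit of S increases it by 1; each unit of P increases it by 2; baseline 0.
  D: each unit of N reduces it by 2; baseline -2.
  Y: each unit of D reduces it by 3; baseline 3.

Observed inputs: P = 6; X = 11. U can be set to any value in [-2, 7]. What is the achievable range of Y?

Substituting into the S equation gives S = 4*U - 20.
Substituting into the N equation gives N = 4*U - 8.
This gives D = -8*U + 14.
Y becomes 24*U - 39.
Linear in U, so extremes are at the endpoints: U = -2 gives Y = -87; U = 7 gives Y = 129.

-87 to 129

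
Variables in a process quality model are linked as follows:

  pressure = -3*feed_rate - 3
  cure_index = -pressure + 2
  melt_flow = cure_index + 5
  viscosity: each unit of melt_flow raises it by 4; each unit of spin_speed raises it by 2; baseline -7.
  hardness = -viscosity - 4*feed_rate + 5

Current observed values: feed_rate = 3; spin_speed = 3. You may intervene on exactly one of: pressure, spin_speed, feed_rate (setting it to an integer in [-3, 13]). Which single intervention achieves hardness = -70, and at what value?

set spin_speed = -3

Intervening on pressure: hardness = 4*pressure - 34. Reaching -70 requires pressure = -9, outside [-3, 13].
Intervening on spin_speed: with other inputs at their observed values, hardness = -2*spin_speed - 76. Solving for -70 gives spin_speed = -3, within [-3, 13].
Intervening on feed_rate: hardness = -16*feed_rate - 34. Reaching -70 requires feed_rate = 9/4, not an integer.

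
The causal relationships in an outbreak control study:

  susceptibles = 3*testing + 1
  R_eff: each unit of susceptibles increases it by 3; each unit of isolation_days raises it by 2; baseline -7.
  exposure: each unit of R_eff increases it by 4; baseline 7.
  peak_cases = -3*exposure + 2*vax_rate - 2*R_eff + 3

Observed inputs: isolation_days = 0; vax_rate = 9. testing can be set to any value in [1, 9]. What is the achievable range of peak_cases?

-1078 to -70

Substituting into the R_eff equation gives R_eff = 9*testing - 4.
Substituting into the exposure equation gives exposure = 36*testing - 9.
So peak_cases = -126*testing + 56.
Linear in testing, so extremes are at the endpoints: testing = 1 gives peak_cases = -70; testing = 9 gives peak_cases = -1078.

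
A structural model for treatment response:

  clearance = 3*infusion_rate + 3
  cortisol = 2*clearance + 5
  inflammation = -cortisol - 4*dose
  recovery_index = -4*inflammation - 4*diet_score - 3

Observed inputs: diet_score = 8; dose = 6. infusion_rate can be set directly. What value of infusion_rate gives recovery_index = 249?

Substituting into the cortisol equation gives cortisol = 6*infusion_rate + 11.
So inflammation = -6*infusion_rate - 35.
Substituting into the recovery_index equation gives recovery_index = 24*infusion_rate + 105.
Solve 24*infusion_rate + 105 = 249: infusion_rate = (249 - 105) / 24 = 6.

infusion_rate = 6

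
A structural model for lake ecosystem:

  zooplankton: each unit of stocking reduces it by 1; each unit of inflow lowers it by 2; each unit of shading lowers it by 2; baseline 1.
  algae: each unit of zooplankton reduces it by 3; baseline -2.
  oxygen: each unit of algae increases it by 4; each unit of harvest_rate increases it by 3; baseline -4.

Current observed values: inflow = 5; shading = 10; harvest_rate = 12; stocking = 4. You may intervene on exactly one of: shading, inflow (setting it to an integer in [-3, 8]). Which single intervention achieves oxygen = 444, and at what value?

set inflow = 6

Intervening on shading: oxygen = 24*shading + 180. Reaching 444 requires shading = 11, outside [-3, 8].
Intervening on inflow: with other inputs at their observed values, oxygen = 24*inflow + 300. Solving for 444 gives inflow = 6, within [-3, 8].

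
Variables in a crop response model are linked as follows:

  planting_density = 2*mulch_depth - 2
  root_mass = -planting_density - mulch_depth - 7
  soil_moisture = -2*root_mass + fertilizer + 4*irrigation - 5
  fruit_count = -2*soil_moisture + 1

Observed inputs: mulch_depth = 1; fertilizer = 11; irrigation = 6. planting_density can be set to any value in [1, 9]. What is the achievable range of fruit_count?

Intervening on planting_density fixes its value directly, overriding its dependence on mulch_depth.
Substituting into the root_mass equation gives root_mass = -planting_density - 8.
Substituting into the soil_moisture equation gives soil_moisture = 2*planting_density + 46.
Substituting into the fruit_count equation gives fruit_count = -4*planting_density - 91.
Linear in planting_density, so extremes are at the endpoints: planting_density = 1 gives fruit_count = -95; planting_density = 9 gives fruit_count = -127.

-127 to -95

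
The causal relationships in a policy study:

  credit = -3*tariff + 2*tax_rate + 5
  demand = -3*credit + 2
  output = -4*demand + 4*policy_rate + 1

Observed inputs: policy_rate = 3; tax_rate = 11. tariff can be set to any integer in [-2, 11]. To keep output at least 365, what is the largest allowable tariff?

tariff = -1

Substituting into the credit equation gives credit = -3*tariff + 27.
Substituting into the demand equation gives demand = 9*tariff - 79.
Substituting into the output equation gives output = -36*tariff + 329.
Require -36*tariff + 329 ≥ 365, so tariff ≤ -1.
The largest integer in [-2, 11] satisfying this is -1.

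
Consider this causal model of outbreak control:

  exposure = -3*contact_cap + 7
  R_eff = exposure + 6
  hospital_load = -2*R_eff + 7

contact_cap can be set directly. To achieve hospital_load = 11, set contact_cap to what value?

Substituting into the R_eff equation gives R_eff = -3*contact_cap + 13.
This gives hospital_load = 6*contact_cap - 19.
Solve 6*contact_cap - 19 = 11: contact_cap = (11 + 19) / 6 = 5.

contact_cap = 5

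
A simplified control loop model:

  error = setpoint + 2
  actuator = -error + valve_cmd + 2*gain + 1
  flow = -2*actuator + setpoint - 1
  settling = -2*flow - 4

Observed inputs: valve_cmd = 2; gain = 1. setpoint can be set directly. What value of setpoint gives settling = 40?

setpoint = -5

Substituting into the actuator equation gives actuator = -setpoint + 3.
Substituting into the flow equation gives flow = 3*setpoint - 7.
settling becomes -6*setpoint + 10.
Solve -6*setpoint + 10 = 40: setpoint = (40 - 10) / -6 = -5.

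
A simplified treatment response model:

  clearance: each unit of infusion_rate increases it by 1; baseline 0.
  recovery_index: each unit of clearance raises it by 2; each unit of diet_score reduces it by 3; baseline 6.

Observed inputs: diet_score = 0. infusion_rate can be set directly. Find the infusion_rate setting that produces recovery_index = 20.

Substituting into the recovery_index equation gives recovery_index = 2*infusion_rate + 6.
Solve 2*infusion_rate + 6 = 20: infusion_rate = (20 - 6) / 2 = 7.

infusion_rate = 7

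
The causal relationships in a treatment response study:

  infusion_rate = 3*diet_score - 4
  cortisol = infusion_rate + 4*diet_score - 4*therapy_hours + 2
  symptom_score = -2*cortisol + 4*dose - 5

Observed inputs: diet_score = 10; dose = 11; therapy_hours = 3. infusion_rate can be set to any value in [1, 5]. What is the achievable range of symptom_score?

-31 to -23

Intervening on infusion_rate fixes its value directly, overriding its dependence on diet_score.
Substituting into the cortisol equation gives cortisol = infusion_rate + 30.
symptom_score becomes -2*infusion_rate - 21.
Linear in infusion_rate, so extremes are at the endpoints: infusion_rate = 1 gives symptom_score = -23; infusion_rate = 5 gives symptom_score = -31.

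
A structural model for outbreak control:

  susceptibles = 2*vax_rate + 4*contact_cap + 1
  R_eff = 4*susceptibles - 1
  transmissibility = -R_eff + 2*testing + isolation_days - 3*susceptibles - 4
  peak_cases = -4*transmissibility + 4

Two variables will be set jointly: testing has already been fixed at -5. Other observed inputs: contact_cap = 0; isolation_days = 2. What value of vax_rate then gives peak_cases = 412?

vax_rate = 6

With testing held at -5:
Substituting into the susceptibles equation gives susceptibles = 2*vax_rate + 1.
Substituting into the R_eff equation gives R_eff = 8*vax_rate + 3.
So transmissibility = -14*vax_rate - 18.
peak_cases becomes 56*vax_rate + 76.
Solve 56*vax_rate + 76 = 412: vax_rate = (412 - 76) / 56 = 6.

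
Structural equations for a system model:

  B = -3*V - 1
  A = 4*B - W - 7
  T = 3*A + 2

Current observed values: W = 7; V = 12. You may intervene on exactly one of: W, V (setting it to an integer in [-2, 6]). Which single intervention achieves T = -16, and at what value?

set V = -1

Intervening on W: T = -3*W - 463. Reaching -16 requires W = -149, outside [-2, 6].
Intervening on V: with other inputs at their observed values, T = -36*V - 52. Solving for -16 gives V = -1, within [-2, 6].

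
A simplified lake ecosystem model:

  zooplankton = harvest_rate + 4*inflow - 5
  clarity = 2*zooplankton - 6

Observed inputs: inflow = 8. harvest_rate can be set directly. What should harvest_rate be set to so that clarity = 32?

harvest_rate = -8

Substituting into the zooplankton equation gives zooplankton = harvest_rate + 27.
This gives clarity = 2*harvest_rate + 48.
Solve 2*harvest_rate + 48 = 32: harvest_rate = (32 - 48) / 2 = -8.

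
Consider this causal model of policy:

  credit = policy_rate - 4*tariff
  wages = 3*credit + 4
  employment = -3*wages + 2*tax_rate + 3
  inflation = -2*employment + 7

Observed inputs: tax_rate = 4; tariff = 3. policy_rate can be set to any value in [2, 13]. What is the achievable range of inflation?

-171 to 27

Substituting into the credit equation gives credit = policy_rate - 12.
Substituting into the wages equation gives wages = 3*policy_rate - 32.
Substituting into the employment equation gives employment = -9*policy_rate + 107.
This gives inflation = 18*policy_rate - 207.
Linear in policy_rate, so extremes are at the endpoints: policy_rate = 2 gives inflation = -171; policy_rate = 13 gives inflation = 27.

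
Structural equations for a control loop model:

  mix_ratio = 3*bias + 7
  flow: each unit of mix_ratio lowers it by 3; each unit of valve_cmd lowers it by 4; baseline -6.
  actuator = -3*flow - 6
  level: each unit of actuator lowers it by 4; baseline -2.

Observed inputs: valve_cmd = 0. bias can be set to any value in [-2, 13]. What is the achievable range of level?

-1706 to -86

Substituting into the flow equation gives flow = -9*bias - 27.
actuator becomes 27*bias + 75.
level becomes -108*bias - 302.
Linear in bias, so extremes are at the endpoints: bias = -2 gives level = -86; bias = 13 gives level = -1706.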